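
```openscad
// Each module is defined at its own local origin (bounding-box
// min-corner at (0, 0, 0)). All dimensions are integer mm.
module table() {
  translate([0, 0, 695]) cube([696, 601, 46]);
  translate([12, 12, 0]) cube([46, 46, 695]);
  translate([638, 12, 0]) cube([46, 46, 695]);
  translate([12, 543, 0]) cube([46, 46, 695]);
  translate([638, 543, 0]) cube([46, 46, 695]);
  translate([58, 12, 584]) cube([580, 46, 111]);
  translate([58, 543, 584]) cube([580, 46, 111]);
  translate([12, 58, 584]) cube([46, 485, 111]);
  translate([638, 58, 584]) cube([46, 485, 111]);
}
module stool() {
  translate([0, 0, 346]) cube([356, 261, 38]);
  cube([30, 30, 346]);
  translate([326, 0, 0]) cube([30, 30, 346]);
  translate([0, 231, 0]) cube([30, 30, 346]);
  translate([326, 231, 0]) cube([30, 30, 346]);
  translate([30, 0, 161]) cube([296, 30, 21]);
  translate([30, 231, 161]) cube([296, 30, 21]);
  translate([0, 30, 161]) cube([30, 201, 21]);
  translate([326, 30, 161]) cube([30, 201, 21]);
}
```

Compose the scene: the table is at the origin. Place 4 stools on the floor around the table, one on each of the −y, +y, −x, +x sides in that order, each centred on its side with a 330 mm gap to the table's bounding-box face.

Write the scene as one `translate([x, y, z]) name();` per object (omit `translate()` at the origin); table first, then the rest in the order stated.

table();
translate([170, -591, 0]) stool();
translate([170, 931, 0]) stool();
translate([-686, 170, 0]) stool();
translate([1026, 170, 0]) stool();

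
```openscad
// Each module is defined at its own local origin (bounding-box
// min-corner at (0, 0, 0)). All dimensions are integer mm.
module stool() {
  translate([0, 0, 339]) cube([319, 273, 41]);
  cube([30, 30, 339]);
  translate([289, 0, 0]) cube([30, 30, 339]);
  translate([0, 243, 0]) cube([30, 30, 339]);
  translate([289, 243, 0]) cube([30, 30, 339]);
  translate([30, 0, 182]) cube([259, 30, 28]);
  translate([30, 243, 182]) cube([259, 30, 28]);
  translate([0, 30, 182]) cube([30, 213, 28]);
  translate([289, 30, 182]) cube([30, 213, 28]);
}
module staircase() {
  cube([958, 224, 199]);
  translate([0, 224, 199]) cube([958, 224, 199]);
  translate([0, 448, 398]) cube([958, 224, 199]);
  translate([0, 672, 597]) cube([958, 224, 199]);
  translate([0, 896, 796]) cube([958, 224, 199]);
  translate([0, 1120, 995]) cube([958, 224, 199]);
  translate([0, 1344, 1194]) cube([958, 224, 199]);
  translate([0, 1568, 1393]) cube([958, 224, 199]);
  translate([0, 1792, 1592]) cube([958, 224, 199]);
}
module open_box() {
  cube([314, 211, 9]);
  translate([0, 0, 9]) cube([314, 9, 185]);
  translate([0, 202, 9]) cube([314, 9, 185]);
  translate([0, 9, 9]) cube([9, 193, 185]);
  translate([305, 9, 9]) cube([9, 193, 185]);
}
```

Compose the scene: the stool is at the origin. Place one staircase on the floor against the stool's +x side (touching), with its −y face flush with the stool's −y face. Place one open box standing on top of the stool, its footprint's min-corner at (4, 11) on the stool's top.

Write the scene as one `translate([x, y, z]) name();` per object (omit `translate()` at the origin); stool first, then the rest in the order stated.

stool();
translate([319, 0, 0]) staircase();
translate([4, 11, 380]) open_box();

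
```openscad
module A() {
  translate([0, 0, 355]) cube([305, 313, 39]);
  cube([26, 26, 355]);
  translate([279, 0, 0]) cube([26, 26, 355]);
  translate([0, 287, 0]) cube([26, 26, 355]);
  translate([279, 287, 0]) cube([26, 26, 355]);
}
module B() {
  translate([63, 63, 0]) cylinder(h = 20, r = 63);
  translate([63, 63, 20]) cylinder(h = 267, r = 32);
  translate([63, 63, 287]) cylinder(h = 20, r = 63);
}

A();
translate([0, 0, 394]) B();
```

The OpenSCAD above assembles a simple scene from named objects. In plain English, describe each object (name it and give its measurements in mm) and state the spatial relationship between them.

A is a simple wooden stool: a rectangular seat 305 mm (x) by 313 mm (y), 39 mm thick, top face at z = 394 mm, on four square legs, each 26×26 mm in cross-section. The legs rest on z = 0, each flush with a corner of the seat.

B is a spool: two coaxial disc flanges of radius 63 mm and thickness 20 mm, joined by a core cylinder of radius 32 mm and height 267 mm. The lower flange rests on z = 0 and the three cylinders share a vertical axis.

The spool is on top of the stool.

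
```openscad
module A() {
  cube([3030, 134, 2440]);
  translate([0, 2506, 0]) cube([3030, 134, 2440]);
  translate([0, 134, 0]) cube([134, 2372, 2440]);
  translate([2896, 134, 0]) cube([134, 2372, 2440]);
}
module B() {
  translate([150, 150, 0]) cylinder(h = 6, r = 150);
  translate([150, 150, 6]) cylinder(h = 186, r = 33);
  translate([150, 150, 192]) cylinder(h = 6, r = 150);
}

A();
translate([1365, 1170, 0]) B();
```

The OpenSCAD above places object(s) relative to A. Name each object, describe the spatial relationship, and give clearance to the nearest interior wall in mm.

A is a house frame. B is a spool. The spool sits inside the house frame, centred. The clearance to the nearest interior wall is 1036 mm.

Clearances: x = 1231, y = 1036; minimum 1036 mm.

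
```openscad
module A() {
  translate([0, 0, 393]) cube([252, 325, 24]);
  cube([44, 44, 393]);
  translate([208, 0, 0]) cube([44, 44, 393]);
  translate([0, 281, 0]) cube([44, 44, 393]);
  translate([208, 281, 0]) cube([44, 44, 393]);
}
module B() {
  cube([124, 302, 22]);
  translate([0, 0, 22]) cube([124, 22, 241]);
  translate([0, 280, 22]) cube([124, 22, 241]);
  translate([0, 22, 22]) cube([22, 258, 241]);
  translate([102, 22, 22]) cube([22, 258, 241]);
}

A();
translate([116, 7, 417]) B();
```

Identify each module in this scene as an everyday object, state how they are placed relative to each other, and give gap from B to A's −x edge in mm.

A is a stool. B is an open box. The open box is on top of the stool. The gap from the open box to the stool's −x edge is 116 mm.

The open box's min-x is at 116; the stool's min-x is 0; gap = 116 mm.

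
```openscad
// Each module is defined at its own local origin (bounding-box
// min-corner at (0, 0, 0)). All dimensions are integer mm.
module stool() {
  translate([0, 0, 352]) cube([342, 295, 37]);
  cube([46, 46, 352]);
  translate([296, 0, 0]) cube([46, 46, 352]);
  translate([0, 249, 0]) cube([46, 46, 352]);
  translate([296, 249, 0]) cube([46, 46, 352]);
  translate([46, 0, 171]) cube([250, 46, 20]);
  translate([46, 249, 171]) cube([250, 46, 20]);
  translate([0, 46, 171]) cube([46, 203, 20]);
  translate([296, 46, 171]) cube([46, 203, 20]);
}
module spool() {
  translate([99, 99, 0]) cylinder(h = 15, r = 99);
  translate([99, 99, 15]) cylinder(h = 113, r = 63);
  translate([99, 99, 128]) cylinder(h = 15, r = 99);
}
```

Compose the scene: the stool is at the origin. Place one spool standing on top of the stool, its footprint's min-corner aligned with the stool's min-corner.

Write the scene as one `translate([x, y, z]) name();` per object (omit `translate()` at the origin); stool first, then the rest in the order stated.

stool();
translate([0, 0, 389]) spool();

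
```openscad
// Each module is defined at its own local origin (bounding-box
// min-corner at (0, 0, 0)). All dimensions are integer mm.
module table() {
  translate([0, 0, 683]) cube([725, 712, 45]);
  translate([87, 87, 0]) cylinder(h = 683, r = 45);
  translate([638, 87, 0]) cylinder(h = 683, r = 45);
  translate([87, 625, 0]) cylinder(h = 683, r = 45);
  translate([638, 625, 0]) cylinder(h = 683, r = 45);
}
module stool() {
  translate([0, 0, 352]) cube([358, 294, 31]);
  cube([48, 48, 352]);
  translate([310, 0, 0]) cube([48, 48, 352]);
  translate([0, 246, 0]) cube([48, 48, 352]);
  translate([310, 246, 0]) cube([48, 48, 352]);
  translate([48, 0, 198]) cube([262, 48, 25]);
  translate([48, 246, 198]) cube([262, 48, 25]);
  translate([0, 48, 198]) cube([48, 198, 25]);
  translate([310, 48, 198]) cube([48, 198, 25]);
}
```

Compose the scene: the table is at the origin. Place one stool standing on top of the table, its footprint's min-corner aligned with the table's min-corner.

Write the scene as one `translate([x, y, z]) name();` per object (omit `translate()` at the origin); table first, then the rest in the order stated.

table();
translate([0, 0, 728]) stool();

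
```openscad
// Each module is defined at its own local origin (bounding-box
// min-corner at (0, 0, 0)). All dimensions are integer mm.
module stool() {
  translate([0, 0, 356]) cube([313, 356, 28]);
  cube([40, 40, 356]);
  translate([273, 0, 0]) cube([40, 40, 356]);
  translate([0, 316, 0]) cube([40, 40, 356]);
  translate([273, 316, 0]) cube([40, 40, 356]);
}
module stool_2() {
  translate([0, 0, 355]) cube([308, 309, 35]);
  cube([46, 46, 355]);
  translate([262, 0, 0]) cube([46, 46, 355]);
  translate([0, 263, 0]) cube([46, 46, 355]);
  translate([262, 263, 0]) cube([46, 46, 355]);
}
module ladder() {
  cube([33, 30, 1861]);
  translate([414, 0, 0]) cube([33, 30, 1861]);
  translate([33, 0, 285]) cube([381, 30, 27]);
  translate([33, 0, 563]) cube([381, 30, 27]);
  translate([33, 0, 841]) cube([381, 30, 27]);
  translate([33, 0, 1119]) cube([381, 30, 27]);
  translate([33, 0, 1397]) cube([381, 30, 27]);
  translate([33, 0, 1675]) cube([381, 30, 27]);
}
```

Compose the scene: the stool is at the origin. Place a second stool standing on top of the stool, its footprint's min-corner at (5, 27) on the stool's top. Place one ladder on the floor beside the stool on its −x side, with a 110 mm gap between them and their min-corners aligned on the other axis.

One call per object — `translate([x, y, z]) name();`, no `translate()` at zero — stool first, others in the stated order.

stool();
translate([5, 27, 384]) stool_2();
translate([-557, 0, 0]) ladder();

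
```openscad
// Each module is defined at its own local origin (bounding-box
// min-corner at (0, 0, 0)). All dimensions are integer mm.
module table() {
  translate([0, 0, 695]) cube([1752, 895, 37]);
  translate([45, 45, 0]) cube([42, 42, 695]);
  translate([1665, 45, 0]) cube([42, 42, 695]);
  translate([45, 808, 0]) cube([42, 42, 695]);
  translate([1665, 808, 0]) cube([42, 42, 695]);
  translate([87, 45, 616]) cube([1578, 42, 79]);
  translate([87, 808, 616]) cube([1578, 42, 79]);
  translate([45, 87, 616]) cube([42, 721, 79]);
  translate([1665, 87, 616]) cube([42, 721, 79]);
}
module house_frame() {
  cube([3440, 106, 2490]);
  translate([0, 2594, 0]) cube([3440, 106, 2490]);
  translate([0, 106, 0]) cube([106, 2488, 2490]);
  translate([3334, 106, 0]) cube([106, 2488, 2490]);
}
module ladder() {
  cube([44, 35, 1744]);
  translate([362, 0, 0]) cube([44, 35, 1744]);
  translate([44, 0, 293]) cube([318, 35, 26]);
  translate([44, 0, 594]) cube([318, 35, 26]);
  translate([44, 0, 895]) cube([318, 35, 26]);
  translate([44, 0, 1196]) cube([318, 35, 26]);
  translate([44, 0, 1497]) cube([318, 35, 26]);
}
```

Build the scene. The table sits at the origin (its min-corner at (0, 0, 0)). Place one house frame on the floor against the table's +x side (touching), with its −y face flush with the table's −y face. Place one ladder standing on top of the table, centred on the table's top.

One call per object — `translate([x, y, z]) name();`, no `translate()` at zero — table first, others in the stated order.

table();
translate([1752, 0, 0]) house_frame();
translate([673, 430, 732]) ladder();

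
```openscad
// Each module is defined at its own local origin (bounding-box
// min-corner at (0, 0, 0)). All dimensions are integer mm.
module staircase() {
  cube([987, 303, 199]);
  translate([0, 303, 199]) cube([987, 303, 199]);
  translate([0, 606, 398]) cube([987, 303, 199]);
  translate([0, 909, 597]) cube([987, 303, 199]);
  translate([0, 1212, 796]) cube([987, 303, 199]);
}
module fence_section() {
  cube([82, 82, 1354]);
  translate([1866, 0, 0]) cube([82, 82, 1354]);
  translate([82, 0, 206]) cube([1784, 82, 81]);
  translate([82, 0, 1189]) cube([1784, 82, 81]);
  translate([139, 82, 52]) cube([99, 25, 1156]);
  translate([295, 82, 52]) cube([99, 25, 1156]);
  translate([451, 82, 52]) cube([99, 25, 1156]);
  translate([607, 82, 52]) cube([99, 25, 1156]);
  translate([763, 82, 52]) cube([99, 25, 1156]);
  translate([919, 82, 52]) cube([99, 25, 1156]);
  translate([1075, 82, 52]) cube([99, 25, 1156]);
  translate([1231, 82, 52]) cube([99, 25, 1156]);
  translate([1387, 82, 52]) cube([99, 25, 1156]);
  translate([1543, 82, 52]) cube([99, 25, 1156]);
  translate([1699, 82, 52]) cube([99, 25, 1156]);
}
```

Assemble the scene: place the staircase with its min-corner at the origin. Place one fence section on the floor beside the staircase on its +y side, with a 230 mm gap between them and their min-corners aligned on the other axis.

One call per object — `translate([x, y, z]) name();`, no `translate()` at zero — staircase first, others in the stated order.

staircase();
translate([0, 1745, 0]) fence_section();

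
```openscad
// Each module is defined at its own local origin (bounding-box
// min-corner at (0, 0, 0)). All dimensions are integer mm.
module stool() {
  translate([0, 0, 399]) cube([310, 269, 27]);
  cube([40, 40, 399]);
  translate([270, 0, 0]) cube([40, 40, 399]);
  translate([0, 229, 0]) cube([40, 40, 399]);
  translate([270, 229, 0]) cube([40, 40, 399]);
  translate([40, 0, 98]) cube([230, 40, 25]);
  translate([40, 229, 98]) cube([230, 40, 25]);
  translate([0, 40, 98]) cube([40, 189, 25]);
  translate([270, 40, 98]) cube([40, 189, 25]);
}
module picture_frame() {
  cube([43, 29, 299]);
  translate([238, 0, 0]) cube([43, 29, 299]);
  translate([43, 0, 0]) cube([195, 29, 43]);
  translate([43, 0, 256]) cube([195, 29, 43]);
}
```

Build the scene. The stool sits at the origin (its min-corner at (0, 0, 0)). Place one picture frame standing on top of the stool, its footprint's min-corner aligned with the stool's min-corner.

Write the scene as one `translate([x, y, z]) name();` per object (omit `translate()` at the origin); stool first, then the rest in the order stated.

stool();
translate([0, 0, 426]) picture_frame();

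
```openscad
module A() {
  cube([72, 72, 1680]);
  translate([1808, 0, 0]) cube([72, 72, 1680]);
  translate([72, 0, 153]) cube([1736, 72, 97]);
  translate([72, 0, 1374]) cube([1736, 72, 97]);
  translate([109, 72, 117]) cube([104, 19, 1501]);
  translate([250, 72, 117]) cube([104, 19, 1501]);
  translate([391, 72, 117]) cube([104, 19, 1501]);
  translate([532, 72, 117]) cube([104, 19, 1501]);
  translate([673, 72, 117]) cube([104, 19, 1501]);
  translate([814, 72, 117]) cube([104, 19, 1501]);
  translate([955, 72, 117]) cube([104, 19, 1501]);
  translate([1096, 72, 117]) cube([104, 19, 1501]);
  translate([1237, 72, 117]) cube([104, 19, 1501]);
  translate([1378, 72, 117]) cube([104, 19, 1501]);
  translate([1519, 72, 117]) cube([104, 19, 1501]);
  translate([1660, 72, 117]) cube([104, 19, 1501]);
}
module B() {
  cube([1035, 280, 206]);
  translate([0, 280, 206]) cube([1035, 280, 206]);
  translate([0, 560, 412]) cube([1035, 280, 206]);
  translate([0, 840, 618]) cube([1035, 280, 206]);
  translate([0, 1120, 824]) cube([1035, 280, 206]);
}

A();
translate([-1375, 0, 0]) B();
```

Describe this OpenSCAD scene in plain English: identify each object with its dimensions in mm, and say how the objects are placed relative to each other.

A is a fence section. Two 72×72 mm posts, 1680 mm tall, stand on the floor with a clear span of 1736 mm between their inner faces. Two horizontal rails of 72×97 mm section span the gap between the posts with their undersides at z = 153 mm and z = 1374 mm, flush with the posts' −y face. 12 pickets, each 104 mm wide, 19 mm thick and 1501 mm tall, are fixed to the +y face of the rails with their bottoms at z = 117 mm, evenly spaced across the span with equal gaps (rounded down to the nearest mm) at the −x end and between each pair — any rounding remainder accumulates at the +x end.

B is a run of 5 identical solid stair steps. Each tread is 1035×280 mm and each step block is 206 mm high. Step 1 rests on the floor; step k is offset from step 1 by (k−1)×280 mm in y and (k−1)×206 mm in z.

The staircase is on the floor beside the fence section on its −x side.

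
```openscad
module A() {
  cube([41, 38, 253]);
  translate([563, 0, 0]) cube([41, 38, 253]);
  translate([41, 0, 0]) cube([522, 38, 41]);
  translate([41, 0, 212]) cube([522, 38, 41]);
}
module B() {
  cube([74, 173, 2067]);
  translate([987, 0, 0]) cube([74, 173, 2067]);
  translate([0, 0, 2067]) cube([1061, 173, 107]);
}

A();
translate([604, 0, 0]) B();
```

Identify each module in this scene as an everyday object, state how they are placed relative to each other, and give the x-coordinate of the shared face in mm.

The picture frame's +x face and the door frame's −x face are both at x = 604 mm.

A is a picture frame. B is a door frame. The door frame is against the picture frame's +x side, with their −y faces flush. The x-coordinate of the shared face is 604 mm.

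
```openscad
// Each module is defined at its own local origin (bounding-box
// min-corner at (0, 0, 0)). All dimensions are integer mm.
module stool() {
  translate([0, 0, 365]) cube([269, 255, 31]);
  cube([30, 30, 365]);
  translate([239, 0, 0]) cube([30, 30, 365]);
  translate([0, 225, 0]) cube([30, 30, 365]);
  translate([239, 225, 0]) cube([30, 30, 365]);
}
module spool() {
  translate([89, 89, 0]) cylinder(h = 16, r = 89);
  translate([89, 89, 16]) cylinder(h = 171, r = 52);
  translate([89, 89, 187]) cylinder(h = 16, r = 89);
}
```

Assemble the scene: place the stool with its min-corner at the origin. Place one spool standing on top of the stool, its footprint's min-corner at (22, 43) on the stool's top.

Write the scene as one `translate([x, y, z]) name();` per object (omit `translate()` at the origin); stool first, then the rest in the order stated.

stool();
translate([22, 43, 396]) spool();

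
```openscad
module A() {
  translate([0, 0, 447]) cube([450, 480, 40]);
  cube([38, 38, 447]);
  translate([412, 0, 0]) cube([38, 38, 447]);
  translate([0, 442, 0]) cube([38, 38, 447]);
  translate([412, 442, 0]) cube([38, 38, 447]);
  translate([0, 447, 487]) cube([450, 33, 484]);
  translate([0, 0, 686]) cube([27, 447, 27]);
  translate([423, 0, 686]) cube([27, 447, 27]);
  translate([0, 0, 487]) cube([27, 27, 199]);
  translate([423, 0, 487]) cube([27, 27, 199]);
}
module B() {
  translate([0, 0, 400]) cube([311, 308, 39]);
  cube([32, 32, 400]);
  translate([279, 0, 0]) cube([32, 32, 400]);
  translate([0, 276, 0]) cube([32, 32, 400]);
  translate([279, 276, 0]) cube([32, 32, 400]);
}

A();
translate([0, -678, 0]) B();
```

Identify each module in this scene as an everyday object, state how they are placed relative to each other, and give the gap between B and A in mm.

The stool's nearest face is 370 mm from the chair's −y face.

A is a chair. B is a stool. The stool is on the floor beside the chair on its −y side. The gap between the stool and the chair is 370 mm.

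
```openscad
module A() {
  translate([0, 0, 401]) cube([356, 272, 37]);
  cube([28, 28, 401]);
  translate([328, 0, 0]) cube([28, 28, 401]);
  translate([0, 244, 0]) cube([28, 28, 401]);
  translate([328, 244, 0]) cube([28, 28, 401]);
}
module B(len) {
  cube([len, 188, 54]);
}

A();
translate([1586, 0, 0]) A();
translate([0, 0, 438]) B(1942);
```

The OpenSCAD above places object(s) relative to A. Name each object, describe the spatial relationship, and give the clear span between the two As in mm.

A is a stool. B is a beam. A beam spans the tops of two stools. The clear span between the two stools is 1230 mm.

Second stool starts at x = 1586; first ends at x = 356; clear span = 1586 − 356 = 1230 mm.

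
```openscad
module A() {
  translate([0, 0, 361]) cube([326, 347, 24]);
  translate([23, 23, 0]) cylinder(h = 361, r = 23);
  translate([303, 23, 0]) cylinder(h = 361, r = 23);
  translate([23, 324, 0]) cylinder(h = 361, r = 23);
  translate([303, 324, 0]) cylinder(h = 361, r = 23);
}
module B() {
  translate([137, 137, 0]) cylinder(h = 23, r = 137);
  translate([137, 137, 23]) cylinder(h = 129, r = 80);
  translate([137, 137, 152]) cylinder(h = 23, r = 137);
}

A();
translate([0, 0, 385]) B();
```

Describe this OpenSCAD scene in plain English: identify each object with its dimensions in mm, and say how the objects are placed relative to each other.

A is a simple wooden stool: a rectangular seat 326 mm (x) by 347 mm (y), 24 mm thick, top face at z = 385 mm, on four round legs, each 46 mm in diameter. The legs rest on z = 0, each leg's axis is inset half a diameter from the nearest pair of seat edges (so the leg's bounding box is flush with the corner).

B is a spool: two coaxial disc flanges of radius 137 mm and thickness 23 mm, joined by a core cylinder of radius 80 mm and height 129 mm. The lower flange rests on z = 0 and the three cylinders share a vertical axis.

The spool is on top of the stool.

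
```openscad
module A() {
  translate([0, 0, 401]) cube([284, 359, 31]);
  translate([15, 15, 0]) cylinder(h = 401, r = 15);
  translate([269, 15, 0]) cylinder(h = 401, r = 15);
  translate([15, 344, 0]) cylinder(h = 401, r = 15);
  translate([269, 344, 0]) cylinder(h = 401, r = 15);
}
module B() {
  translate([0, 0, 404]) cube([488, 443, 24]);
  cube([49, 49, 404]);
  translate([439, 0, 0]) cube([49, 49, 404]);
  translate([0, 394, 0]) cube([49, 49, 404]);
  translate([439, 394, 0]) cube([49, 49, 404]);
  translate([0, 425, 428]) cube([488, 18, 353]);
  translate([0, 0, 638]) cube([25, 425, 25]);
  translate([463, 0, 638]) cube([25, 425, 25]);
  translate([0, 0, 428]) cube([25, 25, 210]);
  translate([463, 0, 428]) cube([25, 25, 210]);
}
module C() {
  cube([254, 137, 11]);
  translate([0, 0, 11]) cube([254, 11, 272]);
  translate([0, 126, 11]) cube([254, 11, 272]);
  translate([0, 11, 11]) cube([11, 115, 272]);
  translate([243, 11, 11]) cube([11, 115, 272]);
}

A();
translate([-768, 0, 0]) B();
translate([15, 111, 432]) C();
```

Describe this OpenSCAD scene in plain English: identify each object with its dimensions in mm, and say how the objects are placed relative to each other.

A is a four-legged stool. The seat is 284×359 mm, 31 mm thick, top at z = 432 mm. It stands on four round legs, each 30 mm in diameter, from z = 0 to the seat underside, each leg's axis is inset half a diameter from the nearest pair of seat edges (so the leg's bounding box is flush with the corner).

B is a chair. The seat is a 488×443×24 mm slab with its top at z = 428 mm, on four 49×49 mm corner legs (flush with the seat edges, standing on z = 0). A flat backrest 18 mm thick, 353 mm tall, spans the full seat width and rises from the seat top along its +y edge, rear face flush with the rear of the seat. Two armrests of 25×25 mm section run along each side from the seat's front edge to the front of the backrest, top faces 235 mm above the seat top and outer faces flush with the seat's x-edges; a 25×25 mm post under the front of each armrest stands on the seat at the front corner.

C is an open storage box with external size 254×137×283 mm and wall thickness 11 mm (the base is also 11 mm thick). The base covers the whole footprint; the four walls stand on the base, with the y-facing walls full-width and the x-facing walls fitting between their inner faces.

The chair is on the floor beside the stool on its −x side. The open box is on top of the stool, centred.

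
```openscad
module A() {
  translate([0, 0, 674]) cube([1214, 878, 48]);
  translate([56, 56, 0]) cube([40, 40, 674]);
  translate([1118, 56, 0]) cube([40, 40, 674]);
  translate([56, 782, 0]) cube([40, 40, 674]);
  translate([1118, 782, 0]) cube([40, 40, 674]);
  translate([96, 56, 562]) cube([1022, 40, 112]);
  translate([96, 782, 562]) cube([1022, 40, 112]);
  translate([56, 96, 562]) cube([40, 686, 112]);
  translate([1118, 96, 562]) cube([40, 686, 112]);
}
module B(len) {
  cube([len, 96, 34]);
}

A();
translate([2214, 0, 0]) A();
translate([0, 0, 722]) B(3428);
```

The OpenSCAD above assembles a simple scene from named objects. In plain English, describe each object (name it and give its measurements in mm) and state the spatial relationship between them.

A is a rectangular dining table. The top is 1214×878×48 mm with its upper surface at z = 722 mm. It stands on four 40×40 mm square legs, each inset 56 mm from the nearest pair of top edges, running from the floor to the underside of the top. Four apron rails, 40 mm thick and 112 mm tall, run between adjacent legs with their top edges flush with the underside of the top and their outer faces flush with the legs' outer faces.

B is a rectangular beam 3428 mm long (x), 96 mm deep (y), 34 mm thick (z).

The beam spans the tops of two tables placed 1000 mm apart, resting at z = 722 mm.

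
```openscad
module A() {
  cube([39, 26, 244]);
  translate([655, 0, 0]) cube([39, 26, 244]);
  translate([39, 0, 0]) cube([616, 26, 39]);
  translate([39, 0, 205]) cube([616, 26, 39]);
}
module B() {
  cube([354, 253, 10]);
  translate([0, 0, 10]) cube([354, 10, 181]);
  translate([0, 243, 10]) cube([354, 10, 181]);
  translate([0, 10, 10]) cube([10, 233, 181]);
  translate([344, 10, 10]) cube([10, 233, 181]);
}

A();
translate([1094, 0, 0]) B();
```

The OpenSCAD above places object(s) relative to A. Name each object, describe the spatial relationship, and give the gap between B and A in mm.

A is a picture frame. B is an open box. The open box is on the floor beside the picture frame on its +x side. The gap between the open box and the picture frame is 400 mm.

The open box's nearest face is 400 mm from the picture frame's +x face.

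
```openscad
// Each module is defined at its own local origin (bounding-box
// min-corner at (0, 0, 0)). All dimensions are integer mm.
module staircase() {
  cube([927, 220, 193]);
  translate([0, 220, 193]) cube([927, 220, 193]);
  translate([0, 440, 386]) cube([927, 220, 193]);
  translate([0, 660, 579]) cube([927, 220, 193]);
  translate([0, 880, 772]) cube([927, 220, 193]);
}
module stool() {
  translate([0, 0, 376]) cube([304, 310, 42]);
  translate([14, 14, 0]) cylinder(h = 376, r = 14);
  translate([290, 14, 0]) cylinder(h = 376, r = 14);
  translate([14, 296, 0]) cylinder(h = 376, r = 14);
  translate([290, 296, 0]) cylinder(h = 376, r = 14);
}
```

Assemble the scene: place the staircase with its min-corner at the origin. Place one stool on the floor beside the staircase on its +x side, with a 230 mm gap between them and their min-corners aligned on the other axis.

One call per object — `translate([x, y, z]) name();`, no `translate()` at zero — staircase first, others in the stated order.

staircase();
translate([1157, 0, 0]) stool();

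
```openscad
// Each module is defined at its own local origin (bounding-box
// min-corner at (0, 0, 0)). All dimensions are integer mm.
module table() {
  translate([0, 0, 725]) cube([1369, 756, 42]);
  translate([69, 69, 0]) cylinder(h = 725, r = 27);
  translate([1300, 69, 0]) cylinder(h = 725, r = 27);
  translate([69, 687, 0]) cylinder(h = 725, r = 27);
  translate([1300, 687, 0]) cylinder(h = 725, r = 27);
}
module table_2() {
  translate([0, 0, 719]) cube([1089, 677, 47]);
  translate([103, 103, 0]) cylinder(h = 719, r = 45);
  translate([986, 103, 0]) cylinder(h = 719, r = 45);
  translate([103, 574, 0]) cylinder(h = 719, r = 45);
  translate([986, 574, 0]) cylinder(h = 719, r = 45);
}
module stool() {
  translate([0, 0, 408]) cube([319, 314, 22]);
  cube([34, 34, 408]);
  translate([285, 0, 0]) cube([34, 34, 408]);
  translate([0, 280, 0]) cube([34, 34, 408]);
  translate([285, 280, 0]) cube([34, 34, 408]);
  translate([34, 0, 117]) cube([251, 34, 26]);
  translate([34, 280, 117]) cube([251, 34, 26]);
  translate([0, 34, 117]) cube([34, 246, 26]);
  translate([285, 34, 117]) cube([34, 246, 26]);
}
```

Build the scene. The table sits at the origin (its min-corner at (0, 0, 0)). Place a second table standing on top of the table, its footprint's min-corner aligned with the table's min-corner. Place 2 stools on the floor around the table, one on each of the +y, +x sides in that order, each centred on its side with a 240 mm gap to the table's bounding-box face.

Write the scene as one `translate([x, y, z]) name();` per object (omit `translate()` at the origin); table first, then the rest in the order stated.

table();
translate([0, 0, 767]) table_2();
translate([525, 996, 0]) stool();
translate([1609, 221, 0]) stool();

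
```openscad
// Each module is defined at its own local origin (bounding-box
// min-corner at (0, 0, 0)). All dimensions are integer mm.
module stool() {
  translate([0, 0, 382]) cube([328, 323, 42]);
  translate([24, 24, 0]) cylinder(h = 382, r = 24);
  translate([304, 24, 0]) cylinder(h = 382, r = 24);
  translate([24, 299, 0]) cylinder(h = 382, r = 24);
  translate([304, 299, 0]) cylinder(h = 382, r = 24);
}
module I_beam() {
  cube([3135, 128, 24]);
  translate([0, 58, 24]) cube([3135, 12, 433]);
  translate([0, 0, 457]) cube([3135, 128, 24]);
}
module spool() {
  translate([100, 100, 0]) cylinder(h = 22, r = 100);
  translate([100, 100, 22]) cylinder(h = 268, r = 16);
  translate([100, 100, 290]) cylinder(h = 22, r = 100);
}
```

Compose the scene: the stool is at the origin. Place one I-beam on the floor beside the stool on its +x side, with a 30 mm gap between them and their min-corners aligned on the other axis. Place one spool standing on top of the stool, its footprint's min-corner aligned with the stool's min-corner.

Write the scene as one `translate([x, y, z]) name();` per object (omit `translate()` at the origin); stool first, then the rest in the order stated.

stool();
translate([358, 0, 0]) I_beam();
translate([0, 0, 424]) spool();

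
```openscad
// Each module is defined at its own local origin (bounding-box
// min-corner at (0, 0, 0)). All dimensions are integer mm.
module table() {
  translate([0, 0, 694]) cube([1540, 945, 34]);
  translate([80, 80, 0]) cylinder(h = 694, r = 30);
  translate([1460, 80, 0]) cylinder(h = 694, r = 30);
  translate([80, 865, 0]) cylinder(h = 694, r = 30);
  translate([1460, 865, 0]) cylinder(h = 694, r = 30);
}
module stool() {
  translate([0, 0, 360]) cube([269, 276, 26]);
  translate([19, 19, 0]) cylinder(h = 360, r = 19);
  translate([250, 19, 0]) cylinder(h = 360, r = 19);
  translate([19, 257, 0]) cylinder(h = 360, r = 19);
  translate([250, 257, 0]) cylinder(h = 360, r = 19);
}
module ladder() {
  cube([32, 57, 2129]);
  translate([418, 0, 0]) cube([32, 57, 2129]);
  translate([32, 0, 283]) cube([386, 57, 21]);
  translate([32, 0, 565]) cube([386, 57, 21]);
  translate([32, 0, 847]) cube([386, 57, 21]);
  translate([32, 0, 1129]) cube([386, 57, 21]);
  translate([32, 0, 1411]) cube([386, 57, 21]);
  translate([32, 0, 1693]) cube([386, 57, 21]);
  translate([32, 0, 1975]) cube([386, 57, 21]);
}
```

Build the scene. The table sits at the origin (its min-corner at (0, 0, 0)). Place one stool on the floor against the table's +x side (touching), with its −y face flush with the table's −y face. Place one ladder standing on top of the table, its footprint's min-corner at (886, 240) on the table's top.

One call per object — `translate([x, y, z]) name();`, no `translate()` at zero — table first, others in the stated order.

table();
translate([1540, 0, 0]) stool();
translate([886, 240, 728]) ladder();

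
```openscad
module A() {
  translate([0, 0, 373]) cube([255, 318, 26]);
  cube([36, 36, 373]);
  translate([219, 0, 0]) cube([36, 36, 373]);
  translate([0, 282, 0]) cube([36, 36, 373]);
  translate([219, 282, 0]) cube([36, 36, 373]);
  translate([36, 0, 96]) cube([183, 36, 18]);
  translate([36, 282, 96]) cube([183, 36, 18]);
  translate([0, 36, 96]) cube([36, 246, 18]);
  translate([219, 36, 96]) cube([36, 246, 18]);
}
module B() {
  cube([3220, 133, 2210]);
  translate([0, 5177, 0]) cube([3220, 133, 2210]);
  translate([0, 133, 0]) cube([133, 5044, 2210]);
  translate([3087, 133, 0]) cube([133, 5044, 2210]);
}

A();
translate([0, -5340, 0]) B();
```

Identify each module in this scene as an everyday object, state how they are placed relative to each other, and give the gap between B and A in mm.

The house frame's nearest face is 30 mm from the stool's −y face.

A is a stool. B is a house frame. The house frame is on the floor beside the stool on its −y side. The gap between the house frame and the stool is 30 mm.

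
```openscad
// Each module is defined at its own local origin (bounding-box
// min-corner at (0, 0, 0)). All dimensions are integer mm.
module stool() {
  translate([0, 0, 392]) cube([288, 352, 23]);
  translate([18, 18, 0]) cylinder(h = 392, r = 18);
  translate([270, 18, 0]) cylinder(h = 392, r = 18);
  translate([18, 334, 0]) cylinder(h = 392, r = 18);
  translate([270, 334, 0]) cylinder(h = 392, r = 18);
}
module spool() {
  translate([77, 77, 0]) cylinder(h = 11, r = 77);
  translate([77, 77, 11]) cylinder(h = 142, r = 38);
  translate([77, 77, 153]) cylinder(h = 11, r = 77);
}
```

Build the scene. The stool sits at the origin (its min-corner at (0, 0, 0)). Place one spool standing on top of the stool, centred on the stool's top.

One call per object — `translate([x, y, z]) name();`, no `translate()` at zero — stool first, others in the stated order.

stool();
translate([67, 99, 415]) spool();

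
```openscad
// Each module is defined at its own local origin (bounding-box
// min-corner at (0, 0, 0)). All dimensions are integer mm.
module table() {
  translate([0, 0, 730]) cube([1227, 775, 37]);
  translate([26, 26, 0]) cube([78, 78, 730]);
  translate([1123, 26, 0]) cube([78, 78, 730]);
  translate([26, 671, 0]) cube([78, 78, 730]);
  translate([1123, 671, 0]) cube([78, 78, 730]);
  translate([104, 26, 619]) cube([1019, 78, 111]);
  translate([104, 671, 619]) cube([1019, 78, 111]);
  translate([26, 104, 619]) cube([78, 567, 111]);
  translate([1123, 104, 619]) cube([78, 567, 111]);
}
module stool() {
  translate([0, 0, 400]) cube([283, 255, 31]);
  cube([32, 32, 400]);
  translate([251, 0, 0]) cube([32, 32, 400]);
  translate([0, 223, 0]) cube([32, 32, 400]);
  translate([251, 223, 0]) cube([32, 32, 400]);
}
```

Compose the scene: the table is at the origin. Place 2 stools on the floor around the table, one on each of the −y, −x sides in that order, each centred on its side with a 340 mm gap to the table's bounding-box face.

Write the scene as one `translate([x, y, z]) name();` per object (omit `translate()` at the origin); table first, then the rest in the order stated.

table();
translate([472, -595, 0]) stool();
translate([-623, 260, 0]) stool();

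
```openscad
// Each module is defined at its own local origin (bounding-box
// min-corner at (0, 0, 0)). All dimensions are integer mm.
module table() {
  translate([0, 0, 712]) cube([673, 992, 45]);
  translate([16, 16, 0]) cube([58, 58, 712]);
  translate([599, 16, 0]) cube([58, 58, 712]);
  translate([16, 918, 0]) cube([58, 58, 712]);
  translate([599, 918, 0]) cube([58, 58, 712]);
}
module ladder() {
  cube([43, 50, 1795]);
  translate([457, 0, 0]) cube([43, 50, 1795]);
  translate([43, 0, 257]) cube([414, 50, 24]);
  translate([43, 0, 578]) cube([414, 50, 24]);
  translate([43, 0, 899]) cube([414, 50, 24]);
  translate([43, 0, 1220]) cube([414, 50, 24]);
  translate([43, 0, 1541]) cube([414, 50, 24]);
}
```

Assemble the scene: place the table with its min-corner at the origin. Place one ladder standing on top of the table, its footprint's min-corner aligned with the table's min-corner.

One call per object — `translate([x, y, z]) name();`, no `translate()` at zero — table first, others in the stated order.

table();
translate([0, 0, 757]) ladder();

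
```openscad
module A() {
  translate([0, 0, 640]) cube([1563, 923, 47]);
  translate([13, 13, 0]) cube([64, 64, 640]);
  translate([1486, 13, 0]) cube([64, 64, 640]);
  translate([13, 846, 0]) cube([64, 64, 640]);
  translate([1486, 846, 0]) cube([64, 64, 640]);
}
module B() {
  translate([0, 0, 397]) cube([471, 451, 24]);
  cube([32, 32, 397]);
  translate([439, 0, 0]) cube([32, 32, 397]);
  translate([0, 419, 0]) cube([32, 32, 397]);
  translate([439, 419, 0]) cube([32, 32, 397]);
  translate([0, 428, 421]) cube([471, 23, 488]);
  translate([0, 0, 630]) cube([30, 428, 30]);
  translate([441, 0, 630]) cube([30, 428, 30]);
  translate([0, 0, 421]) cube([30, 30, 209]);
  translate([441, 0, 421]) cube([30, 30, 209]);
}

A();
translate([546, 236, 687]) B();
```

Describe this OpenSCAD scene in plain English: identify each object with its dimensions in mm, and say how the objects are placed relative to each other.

A is a table: top 1563 mm (x) × 923 mm (y), 47 mm thick, upper face at z = 687 mm, on four 64×64 mm square legs, each inset 13 mm from the nearest pair of top edges, running from z = 0 to the bottom of the top.

B is a chair. The seat is a 471×451×24 mm slab with its top at z = 421 mm, on four 32×32 mm corner legs (flush with the seat edges, standing on z = 0). A flat backrest 23 mm thick, 488 mm tall, spans the full seat width and rises from the seat top along its +y edge, rear face flush with the rear of the seat. Two armrests of 30×30 mm section run along each side from the seat's front edge to the front of the backrest, top faces 239 mm above the seat top and outer faces flush with the seat's x-edges; a 30×30 mm post under the front of each armrest stands on the seat at the front corner.

The chair is on top of the table, centred.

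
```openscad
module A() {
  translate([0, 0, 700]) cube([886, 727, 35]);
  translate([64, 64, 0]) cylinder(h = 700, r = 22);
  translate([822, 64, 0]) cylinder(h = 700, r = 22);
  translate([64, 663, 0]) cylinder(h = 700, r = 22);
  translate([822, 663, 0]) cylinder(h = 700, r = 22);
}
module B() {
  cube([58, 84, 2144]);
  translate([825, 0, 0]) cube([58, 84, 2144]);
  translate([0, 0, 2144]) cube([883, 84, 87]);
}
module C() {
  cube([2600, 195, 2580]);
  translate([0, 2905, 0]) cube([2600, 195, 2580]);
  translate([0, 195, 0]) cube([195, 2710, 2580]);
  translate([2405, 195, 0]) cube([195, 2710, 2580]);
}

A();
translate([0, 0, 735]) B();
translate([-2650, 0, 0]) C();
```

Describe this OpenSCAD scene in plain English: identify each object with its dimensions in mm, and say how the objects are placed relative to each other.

A is a table: top 886 mm (x) × 727 mm (y), 35 mm thick, upper face at z = 735 mm, on four round legs of 44 mm diameter, each leg's bounding box inset 42 mm from the nearest pair of top edges, running from z = 0 to the bottom of the top.

B is a rectangular door frame: two vertical jambs of 58×84 mm section, 2144 mm tall, with a clear opening 767 mm wide between their inner faces. A header 87 mm tall and 84 mm deep lies on top of the jambs and spans the full outside width.

C is a box-shaped house frame (walls only): outside footprint 2600×3100 mm, wall height 2580 mm, wall thickness 195 mm. The two y-facing walls run the full x-width; the two x-facing walls fit between the inner faces of the y-facing walls.

The door frame is on top of the table. The house frame is on the floor beside the table on its −x side.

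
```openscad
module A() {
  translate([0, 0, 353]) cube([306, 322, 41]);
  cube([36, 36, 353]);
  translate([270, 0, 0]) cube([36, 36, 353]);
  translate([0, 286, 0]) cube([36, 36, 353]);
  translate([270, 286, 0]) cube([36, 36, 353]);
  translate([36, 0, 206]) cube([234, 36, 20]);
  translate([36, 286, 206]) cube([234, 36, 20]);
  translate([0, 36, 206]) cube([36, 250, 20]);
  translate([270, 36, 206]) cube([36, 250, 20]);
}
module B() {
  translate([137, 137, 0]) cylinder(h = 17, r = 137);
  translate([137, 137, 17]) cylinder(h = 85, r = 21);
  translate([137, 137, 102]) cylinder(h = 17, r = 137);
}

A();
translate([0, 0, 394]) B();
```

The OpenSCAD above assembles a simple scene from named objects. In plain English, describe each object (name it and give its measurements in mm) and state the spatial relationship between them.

A is a simple wooden stool: a rectangular seat 306 mm (x) by 322 mm (y), 41 mm thick, top face at z = 394 mm, on four square legs, each 36×36 mm in cross-section. The legs rest on z = 0, each flush with a corner of the seat. Four stretchers, 36 mm wide and 20 mm tall, connect adjacent legs with their undersides at z = 206 mm, each running between the inner faces of the legs it joins and aligned with the legs' outer faces on the other axis.

B is a spool: two coaxial disc flanges of radius 137 mm and thickness 17 mm, joined by a core cylinder of radius 21 mm and height 85 mm. The lower flange rests on z = 0 and the three cylinders share a vertical axis.

The spool is on top of the stool.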